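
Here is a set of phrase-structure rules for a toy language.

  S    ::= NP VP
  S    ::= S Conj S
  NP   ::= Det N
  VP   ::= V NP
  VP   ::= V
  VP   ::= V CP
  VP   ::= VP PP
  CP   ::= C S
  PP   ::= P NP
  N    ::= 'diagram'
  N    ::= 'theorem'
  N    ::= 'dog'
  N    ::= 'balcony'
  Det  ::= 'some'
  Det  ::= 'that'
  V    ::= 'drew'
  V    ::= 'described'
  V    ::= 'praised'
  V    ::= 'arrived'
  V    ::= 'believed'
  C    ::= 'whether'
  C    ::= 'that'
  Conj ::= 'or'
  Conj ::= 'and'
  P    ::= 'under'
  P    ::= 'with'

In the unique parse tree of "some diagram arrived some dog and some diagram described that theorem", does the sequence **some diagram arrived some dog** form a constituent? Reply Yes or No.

Yes

[S [S [NP [Det some] [N diagram]] [VP [V arrived] [NP [Det some] [N dog]]]] [Conj and] [S [NP [Det some] [N diagram]] [VP [V described] [NP [Det that] [N theorem]]]]]
The words 'some diagram arrived some dog' are exhaustively dominated by a single S node (built by S → NP VP), so they form a constituent.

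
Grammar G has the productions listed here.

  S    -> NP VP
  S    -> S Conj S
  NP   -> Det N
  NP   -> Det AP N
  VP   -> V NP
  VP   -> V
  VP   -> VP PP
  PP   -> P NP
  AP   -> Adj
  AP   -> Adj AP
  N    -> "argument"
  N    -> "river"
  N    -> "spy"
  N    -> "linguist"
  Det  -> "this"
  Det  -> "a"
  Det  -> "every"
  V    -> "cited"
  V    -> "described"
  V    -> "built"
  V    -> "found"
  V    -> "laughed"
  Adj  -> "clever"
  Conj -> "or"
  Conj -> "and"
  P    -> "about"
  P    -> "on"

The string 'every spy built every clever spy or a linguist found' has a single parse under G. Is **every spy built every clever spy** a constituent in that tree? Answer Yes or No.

[S [S [NP [Det every] [N spy]] [VP [V built] [NP [Det every] [AP [Adj clever]] [N spy]]]] [Conj or] [S [NP [Det a] [N linguist]] [VP [V found]]]]
The words 'every spy built every clever spy' are exhaustively dominated by a single S node (built by S → NP VP), so they form a constituent.

Yes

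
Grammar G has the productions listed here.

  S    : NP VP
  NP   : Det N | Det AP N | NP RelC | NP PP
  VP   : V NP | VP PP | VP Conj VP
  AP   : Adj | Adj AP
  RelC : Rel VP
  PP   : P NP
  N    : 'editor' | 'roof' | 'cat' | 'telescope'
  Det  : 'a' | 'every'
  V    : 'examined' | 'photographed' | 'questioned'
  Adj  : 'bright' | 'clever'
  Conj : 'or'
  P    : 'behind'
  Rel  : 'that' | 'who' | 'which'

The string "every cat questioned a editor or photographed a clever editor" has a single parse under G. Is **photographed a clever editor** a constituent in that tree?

Yes

[S [NP [Det every] [N cat]] [VP [VP [V questioned] [NP [Det a] [N editor]]] [Conj or] [VP [V photographed] [NP [Det a] [AP [Adj clever]] [N editor]]]]]
The words 'photographed a clever editor' are exhaustively dominated by a single VP node (built by VP → V NP), so they form a constituent.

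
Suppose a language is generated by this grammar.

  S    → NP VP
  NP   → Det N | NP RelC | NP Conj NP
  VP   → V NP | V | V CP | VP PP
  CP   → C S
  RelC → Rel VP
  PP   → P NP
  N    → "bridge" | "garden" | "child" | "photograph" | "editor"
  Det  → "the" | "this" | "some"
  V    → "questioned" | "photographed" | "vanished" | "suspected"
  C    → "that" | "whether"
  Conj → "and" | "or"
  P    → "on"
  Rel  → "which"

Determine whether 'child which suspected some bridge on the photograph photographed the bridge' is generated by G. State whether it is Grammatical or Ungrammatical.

For S → NP VP, no prefix of the string parses as an NP.

Ungrammatical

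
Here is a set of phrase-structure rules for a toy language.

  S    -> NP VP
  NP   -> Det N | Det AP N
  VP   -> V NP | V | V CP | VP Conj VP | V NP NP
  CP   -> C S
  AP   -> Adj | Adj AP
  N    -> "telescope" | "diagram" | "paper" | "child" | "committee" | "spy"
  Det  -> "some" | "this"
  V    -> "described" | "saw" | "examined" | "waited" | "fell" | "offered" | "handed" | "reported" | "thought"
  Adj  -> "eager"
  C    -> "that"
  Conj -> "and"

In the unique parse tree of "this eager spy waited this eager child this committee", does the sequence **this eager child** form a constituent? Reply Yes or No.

[S [NP [Det this] [AP [Adj eager]] [N spy]] [VP [V waited] [NP [Det this] [AP [Adj eager]] [N child]] [NP [Det this] [N committee]]]]
The words 'this eager child' are exhaustively dominated by a single NP node (built by NP → Det AP N), so they form a constituent.

Yes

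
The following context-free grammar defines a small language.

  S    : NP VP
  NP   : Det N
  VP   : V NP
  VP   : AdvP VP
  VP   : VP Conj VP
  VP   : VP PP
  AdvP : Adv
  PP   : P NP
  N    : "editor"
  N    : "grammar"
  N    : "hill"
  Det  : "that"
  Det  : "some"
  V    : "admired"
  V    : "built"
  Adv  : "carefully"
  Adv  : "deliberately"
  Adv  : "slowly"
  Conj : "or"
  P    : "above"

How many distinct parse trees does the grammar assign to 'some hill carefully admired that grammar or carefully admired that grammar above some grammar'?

Two of the 7 distinct bracketings:
[S [NP [Det some] [N hill]] [VP [AdvP [Adv carefully]] [VP [VP [V admired] [NP [Det that] [N grammar]]] [Conj or] [VP [AdvP [Adv carefully]] [VP [VP [V admired] [NP [Det that] [N grammar]]] [PP [P above] [NP [Det some] [N grammar]]]]]]]]
[S [NP [Det some] [N hill]] [VP [AdvP [Adv carefully]] [VP [VP [V admired] [NP [Det that] [N grammar]]] [Conj or] [VP [VP [AdvP [Adv carefully]] [VP [V admired] [NP [Det that] [N grammar]]]] [PP [P above] [NP [Det some] [N grammar]]]]]]]
The trees differ in how a recursive rule is bracketed over the same span.

7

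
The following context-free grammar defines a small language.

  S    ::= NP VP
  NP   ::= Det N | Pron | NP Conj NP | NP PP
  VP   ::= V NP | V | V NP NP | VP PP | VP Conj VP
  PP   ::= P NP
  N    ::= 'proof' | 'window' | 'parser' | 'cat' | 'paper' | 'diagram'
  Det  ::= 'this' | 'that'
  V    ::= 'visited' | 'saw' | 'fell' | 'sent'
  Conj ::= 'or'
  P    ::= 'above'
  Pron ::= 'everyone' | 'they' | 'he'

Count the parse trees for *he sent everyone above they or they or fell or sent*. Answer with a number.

Two of the 6 distinct bracketings:
[S [NP [Pron he]] [VP [VP [V sent] [NP [NP [NP [Pron everyone]] [PP [P above] [NP [Pron they]]]] [Conj or] [NP [Pron they]]]] [Conj or] [VP [VP [V fell]] [Conj or] [VP [V sent]]]]]
[S [NP [Pron he]] [VP [VP [V sent] [NP [NP [Pron everyone]] [PP [P above] [NP [NP [Pron they]] [Conj or] [NP [Pron they]]]]]] [Conj or] [VP [VP [V fell]] [Conj or] [VP [V sent]]]]]
The trees differ in how a recursive rule is bracketed over the same span.

6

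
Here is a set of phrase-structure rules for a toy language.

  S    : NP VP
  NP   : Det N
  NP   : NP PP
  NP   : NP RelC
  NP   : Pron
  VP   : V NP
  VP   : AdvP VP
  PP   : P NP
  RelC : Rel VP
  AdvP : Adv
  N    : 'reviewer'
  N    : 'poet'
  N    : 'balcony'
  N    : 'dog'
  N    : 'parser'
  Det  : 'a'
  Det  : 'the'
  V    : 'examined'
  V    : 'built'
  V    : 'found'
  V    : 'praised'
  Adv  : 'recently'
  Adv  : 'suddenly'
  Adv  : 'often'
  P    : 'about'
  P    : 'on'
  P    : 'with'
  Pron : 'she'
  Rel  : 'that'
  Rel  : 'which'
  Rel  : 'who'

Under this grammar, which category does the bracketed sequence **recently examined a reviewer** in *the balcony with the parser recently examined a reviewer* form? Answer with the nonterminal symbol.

VP

S
  NP
    NP
      Det: the
      N: balcony
    PP
      P: with
      NP
        Det: the
        N: parser
  VP
    AdvP
      Adv: recently
    VP
      V: examined
      NP
        Det: a
        N: reviewer
The span 'recently examined a reviewer' is the VP node built by VP → AdvP VP.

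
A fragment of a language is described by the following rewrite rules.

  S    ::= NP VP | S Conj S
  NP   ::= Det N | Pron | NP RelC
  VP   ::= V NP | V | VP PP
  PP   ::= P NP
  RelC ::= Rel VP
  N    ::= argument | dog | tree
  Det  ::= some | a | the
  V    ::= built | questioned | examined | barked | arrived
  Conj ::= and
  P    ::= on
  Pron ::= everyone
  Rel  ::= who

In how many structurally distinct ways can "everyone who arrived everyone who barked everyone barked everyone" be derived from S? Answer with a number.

2

The two bracketings:
[S [NP [NP [Pron everyone]] [RelC [Rel who] [VP [V arrived] [NP [NP [Pron everyone]] [RelC [Rel who] [VP [V barked] [NP [Pron everyone]]]]]]]] [VP [V barked] [NP [Pron everyone]]]]
[S [NP [NP [NP [Pron everyone]] [RelC [Rel who] [VP [V arrived] [NP [Pron everyone]]]]] [RelC [Rel who] [VP [V barked] [NP [Pron everyone]]]]] [VP [V barked] [NP [Pron everyone]]]]
The trees differ in how a recursive rule is bracketed over the same span.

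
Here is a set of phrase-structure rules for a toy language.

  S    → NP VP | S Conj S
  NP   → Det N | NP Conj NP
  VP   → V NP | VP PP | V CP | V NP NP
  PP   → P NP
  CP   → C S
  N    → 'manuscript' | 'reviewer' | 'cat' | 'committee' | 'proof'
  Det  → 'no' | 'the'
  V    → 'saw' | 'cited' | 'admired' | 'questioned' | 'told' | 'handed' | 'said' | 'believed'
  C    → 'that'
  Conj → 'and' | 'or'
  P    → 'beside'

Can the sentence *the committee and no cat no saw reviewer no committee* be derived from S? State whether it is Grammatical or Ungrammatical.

A Det word can never sit immediately before a V word in any string this grammar generates, so the substring 'no saw' rules out a derivation.

Ungrammatical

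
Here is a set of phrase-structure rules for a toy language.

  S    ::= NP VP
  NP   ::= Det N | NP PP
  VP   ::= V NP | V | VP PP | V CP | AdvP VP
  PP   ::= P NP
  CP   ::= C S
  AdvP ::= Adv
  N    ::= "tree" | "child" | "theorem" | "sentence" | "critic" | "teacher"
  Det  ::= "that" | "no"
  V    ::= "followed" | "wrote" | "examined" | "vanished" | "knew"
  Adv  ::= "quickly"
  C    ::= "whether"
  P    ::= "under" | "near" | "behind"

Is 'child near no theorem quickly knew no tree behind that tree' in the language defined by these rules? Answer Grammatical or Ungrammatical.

For S → NP VP, no prefix of the string parses as an NP.

Ungrammatical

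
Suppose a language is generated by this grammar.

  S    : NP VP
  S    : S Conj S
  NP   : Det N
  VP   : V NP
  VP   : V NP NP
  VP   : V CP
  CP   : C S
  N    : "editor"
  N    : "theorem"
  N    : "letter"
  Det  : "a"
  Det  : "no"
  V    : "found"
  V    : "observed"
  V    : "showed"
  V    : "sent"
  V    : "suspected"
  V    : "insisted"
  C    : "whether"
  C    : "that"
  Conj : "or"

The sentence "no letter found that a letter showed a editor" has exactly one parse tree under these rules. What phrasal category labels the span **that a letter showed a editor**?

S
  NP
    Det: no
    N: letter
  VP
    V: found
    CP
      C: that
      S
        NP
          Det: a
          N: letter
        VP
          V: showed
          NP
            Det: a
            N: editor
The span 'that a letter showed a editor' is the CP node built by CP → C S.

CP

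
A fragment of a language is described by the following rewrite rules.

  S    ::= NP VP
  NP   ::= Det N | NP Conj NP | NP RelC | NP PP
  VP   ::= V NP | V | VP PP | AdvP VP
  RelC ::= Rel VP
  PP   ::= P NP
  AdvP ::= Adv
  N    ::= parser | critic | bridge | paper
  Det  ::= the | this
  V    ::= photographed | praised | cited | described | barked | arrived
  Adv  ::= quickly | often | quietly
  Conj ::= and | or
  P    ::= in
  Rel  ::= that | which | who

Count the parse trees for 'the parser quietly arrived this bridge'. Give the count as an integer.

[S [NP [Det the] [N parser]] [VP [AdvP [Adv quietly]] [VP [V arrived] [NP [Det this] [N bridge]]]]]
No rule offers an alternative attachment or grouping for any span, so this is the only derivation.

1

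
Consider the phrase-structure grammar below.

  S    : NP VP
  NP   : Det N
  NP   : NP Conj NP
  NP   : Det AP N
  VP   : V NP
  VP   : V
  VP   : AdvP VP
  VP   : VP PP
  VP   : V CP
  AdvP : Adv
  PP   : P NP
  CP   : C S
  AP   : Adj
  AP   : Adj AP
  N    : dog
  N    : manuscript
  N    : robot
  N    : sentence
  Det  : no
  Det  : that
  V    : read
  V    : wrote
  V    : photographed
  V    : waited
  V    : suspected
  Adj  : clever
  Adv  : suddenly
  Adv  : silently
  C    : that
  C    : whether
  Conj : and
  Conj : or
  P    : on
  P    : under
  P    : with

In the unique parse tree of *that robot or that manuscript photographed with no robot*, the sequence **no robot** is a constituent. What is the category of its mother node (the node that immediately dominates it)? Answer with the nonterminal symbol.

S
  NP
    NP
      Det: that
      N: robot
    Conj: or
    NP
      Det: that
      N: manuscript
  VP
    VP
      V: photographed
    PP
      P: with
      NP
        Det: no
        N: robot
The span 'no robot' is the NP node built by NP → Det N.
Its mother is the PP built by PP → P NP.

PP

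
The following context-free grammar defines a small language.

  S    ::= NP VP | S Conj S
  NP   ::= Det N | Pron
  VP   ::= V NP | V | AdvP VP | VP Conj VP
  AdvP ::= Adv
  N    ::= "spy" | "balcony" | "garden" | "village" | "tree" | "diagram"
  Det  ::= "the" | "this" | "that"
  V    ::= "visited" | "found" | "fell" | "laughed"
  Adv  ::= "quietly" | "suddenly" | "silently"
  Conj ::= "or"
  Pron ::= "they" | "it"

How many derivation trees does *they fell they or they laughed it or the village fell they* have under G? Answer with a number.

The two bracketings:
[S [S [NP [Pron they]] [VP [V fell] [NP [Pron they]]]] [Conj or] [S [S [NP [Pron they]] [VP [V laughed] [NP [Pron it]]]] [Conj or] [S [NP [Det the] [N village]] [VP [V fell] [NP [Pron they]]]]]]
[S [S [S [NP [Pron they]] [VP [V fell] [NP [Pron they]]]] [Conj or] [S [NP [Pron they]] [VP [V laughed] [NP [Pron it]]]]] [Conj or] [S [NP [Det the] [N village]] [VP [V fell] [NP [Pron they]]]]]
The trees differ in how a recursive rule is bracketed over the same span.

2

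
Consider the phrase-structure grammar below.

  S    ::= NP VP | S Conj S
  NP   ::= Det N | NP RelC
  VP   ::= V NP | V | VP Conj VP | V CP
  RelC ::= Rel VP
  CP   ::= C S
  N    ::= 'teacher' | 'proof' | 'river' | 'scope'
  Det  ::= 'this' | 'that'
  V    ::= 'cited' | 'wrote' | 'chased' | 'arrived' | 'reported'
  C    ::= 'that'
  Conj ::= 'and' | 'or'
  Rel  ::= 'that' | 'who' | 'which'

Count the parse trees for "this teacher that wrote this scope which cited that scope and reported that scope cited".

3

Two of the 3 distinct bracketings:
[S [NP [NP [Det this] [N teacher]] [RelC [Rel that] [VP [V wrote] [NP [NP [Det this] [N scope]] [RelC [Rel which] [VP [VP [V cited] [NP [Det that] [N scope]]] [Conj and] [VP [V reported] [NP [Det that] [N scope]]]]]]]]] [VP [V cited]]]
[S [NP [NP [Det this] [N teacher]] [RelC [Rel that] [VP [VP [V wrote] [NP [NP [Det this] [N scope]] [RelC [Rel which] [VP [V cited] [NP [Det that] [N scope]]]]]] [Conj and] [VP [V reported] [NP [Det that] [N scope]]]]]] [VP [V cited]]]
The trees differ in how a recursive rule is bracketed over the same span.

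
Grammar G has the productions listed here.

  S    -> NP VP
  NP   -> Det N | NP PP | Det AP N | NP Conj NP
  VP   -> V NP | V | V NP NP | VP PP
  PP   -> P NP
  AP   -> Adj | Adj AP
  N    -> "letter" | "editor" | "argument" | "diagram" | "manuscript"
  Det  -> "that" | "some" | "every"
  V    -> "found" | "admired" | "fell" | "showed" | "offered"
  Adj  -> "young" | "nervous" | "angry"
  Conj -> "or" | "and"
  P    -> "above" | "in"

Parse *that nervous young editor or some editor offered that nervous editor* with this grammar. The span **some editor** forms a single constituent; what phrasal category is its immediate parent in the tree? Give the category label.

S
  NP
    NP
      Det: that
      AP
        Adj: nervous
        AP
          Adj: young
      N: editor
    Conj: or
    NP
      Det: some
      N: editor
  VP
    V: offered
    NP
      Det: that
      AP
        Adj: nervous
      N: editor
The span 'some editor' is the NP node built by NP → Det N.
Its mother is the NP built by NP → NP Conj NP.

NP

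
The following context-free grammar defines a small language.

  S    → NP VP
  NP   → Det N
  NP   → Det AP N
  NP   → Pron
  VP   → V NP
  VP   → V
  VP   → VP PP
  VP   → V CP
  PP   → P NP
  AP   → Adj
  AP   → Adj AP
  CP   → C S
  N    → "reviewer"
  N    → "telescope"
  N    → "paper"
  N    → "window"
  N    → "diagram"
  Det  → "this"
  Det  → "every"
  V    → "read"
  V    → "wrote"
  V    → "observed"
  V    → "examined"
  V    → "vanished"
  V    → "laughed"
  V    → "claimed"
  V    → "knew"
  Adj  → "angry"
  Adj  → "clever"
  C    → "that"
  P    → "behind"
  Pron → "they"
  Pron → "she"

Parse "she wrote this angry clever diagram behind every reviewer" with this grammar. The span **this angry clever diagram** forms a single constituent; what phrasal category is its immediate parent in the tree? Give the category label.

S
  NP
    Pron: she
  VP
    VP
      V: wrote
      NP
        Det: this
        AP
          Adj: angry
          AP
            Adj: clever
        N: diagram
    PP
      P: behind
      NP
        Det: every
        N: reviewer
The span 'this angry clever diagram' is the NP node built by NP → Det AP N.
Its mother is the VP built by VP → V NP.

VP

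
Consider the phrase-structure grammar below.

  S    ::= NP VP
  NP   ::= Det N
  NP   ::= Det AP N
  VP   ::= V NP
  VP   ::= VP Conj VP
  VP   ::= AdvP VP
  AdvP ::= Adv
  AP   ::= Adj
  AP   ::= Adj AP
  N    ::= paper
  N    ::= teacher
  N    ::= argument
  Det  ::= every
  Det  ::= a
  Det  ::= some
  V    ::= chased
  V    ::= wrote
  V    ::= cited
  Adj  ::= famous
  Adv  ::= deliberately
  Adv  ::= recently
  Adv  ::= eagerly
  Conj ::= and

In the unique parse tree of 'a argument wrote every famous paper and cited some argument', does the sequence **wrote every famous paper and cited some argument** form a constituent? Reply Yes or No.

[S [NP [Det a] [N argument]] [VP [VP [V wrote] [NP [Det every] [AP [Adj famous]] [N paper]]] [Conj and] [VP [V cited] [NP [Det some] [N argument]]]]]
The words 'wrote every famous paper and cited some argument' are exhaustively dominated by a single VP node (built by VP → VP Conj VP), so they form a constituent.

Yes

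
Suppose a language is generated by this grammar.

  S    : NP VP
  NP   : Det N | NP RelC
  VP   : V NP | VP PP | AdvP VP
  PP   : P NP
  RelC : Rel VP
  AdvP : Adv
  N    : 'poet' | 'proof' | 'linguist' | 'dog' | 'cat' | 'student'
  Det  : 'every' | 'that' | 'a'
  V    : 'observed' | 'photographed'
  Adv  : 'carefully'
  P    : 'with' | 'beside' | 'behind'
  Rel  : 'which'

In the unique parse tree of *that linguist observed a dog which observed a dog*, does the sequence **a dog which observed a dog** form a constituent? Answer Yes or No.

Yes

[S [NP [Det that] [N linguist]] [VP [V observed] [NP [NP [Det a] [N dog]] [RelC [Rel which] [VP [V observed] [NP [Det a] [N dog]]]]]]]
The words 'a dog which observed a dog' are exhaustively dominated by a single NP node (built by NP → NP RelC), so they form a constituent.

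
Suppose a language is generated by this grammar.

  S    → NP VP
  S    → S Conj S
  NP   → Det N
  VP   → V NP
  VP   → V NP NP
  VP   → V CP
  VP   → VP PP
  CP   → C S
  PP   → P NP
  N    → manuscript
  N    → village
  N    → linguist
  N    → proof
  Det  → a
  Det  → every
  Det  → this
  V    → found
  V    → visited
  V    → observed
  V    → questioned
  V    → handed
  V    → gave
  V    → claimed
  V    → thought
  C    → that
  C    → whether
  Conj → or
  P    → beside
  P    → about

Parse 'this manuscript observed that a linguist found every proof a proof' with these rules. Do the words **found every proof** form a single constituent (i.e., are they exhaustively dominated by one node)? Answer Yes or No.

[S [NP [Det this] [N manuscript]] [VP [V observed] [CP [C that] [S [NP [Det a] [N linguist]] [VP [V found] [NP [Det every] [N proof]] [NP [Det a] [N proof]]]]]]]
The smallest constituent containing 'found every proof' is the VP spanning 'found every proof a proof'; no single node in the tree dominates exactly the given words.

No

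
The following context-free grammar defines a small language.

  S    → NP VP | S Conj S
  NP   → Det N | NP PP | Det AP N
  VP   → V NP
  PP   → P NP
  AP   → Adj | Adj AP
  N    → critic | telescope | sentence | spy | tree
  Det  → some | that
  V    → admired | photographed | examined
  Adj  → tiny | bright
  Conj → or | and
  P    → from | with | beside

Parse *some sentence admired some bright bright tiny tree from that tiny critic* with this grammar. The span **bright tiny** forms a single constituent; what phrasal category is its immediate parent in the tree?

S
  NP
    Det: some
    N: sentence
  VP
    V: admired
    NP
      NP
        Det: some
        AP
          Adj: bright
          AP
            Adj: bright
            AP
              Adj: tiny
        N: tree
      PP
        P: from
        NP
          Det: that
          AP
            Adj: tiny
          N: critic
The span 'bright tiny' is the AP node built by AP → Adj AP.
Its mother is the AP built by AP → Adj AP.

AP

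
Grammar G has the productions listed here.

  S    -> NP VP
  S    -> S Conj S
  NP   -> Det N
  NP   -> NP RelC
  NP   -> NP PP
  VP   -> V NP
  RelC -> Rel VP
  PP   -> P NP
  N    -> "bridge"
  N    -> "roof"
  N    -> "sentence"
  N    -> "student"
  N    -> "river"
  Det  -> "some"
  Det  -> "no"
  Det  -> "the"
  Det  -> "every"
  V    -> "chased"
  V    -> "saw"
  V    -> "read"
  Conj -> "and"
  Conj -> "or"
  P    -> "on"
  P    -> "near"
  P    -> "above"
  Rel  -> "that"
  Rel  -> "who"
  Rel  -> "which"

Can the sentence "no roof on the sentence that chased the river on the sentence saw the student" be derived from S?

S
  NP
    NP
      NP
        Det: no
        N: roof
      PP
        P: on
        NP
          Det: the
          N: sentence
    RelC
      Rel: that
      VP
        V: chased
        NP
          NP
            Det: the
            N: river
          PP
            P: on
            NP
              Det: the
              N: sentence
  VP
    V: saw
    NP
      Det: the
      N: student
Every word is introduced by a lexical rule and the phrasal rules combine the resulting categories into a single S.

Grammatical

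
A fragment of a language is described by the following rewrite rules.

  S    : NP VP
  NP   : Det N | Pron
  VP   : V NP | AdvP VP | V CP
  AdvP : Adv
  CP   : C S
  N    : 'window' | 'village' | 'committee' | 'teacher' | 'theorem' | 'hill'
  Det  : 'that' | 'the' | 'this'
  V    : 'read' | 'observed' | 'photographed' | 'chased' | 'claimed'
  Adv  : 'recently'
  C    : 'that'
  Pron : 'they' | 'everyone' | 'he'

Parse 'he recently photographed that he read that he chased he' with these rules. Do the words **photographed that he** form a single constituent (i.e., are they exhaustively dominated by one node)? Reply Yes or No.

[S [NP [Pron he]] [VP [AdvP [Adv recently]] [VP [V photographed] [CP [C that] [S [NP [Pron he]] [VP [V read] [CP [C that] [S [NP [Pron he]] [VP [V chased] [NP [Pron he]]]]]]]]]]]
The smallest constituent containing 'photographed that he' is the VP spanning 'photographed that he read that he chased he'; no single node in the tree dominates exactly the given words.

No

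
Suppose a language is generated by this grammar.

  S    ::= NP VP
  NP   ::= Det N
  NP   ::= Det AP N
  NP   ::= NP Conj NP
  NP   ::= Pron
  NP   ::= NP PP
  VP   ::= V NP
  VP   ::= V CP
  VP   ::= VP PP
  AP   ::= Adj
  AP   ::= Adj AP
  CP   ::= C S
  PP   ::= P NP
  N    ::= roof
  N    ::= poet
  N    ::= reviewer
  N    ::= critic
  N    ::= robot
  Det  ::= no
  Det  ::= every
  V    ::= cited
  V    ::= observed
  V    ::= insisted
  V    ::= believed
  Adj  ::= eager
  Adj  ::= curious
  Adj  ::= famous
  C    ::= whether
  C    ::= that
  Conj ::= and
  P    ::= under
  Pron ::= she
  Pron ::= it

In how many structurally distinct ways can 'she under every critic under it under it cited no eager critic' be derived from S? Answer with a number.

5

Two of the 5 distinct bracketings:
[S [NP [NP [Pron she]] [PP [P under] [NP [NP [Det every] [N critic]] [PP [P under] [NP [NP [Pron it]] [PP [P under] [NP [Pron it]]]]]]]] [VP [V cited] [NP [Det no] [AP [Adj eager]] [N critic]]]]
[S [NP [NP [Pron she]] [PP [P under] [NP [NP [NP [Det every] [N critic]] [PP [P under] [NP [Pron it]]]] [PP [P under] [NP [Pron it]]]]]] [VP [V cited] [NP [Det no] [AP [Adj eager]] [N critic]]]]
The trees differ in how a recursive rule is bracketed over the same span.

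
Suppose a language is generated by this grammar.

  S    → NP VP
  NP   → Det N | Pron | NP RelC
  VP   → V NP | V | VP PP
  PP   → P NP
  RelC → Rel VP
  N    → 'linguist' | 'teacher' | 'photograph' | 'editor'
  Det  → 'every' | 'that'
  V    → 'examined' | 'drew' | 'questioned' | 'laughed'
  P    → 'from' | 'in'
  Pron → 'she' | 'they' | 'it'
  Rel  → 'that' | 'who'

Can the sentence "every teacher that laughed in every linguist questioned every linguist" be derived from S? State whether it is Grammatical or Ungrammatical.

Grammatical

S
  NP
    NP
      Det: every
      N: teacher
    RelC
      Rel: that
      VP
        VP
          V: laughed
        PP
          P: in
          NP
            Det: every
            N: linguist
  VP
    V: questioned
    NP
      Det: every
      N: linguist
The bracketing above is licensed at every node by one of the given productions, with S at the root.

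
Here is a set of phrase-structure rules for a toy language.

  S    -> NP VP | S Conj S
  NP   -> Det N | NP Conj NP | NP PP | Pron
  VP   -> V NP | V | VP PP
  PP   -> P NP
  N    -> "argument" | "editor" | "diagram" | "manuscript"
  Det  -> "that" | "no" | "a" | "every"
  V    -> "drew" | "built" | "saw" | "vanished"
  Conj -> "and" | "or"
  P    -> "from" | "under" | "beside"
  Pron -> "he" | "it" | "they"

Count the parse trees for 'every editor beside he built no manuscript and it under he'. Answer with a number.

3

Two of the 3 distinct bracketings:
[S [NP [NP [Det every] [N editor]] [PP [P beside] [NP [Pron he]]]] [VP [V built] [NP [NP [Det no] [N manuscript]] [Conj and] [NP [NP [Pron it]] [PP [P under] [NP [Pron he]]]]]]]
[S [NP [NP [Det every] [N editor]] [PP [P beside] [NP [Pron he]]]] [VP [V built] [NP [NP [NP [Det no] [N manuscript]] [Conj and] [NP [Pron it]]] [PP [P under] [NP [Pron he]]]]]]
The trees differ in how a recursive rule is bracketed over the same span.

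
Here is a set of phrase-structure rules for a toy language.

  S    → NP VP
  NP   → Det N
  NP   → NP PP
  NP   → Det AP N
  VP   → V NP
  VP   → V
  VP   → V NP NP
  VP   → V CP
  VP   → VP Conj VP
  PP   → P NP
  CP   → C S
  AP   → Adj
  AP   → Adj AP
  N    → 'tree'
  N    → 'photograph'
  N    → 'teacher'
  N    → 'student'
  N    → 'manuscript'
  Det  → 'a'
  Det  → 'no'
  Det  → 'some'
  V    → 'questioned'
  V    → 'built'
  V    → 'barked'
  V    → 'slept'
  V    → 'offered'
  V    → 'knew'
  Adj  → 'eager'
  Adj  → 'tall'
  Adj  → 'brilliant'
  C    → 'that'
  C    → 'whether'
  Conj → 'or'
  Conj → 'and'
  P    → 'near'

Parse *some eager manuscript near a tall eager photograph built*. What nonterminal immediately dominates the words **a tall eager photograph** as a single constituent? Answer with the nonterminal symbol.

S
  NP
    NP
      Det: some
      AP
        Adj: eager
      N: manuscript
    PP
      P: near
      NP
        Det: a
        AP
          Adj: tall
          AP
            Adj: eager
        N: photograph
  VP
    V: built
The span 'a tall eager photograph' is the NP node built by NP → Det AP N.

NP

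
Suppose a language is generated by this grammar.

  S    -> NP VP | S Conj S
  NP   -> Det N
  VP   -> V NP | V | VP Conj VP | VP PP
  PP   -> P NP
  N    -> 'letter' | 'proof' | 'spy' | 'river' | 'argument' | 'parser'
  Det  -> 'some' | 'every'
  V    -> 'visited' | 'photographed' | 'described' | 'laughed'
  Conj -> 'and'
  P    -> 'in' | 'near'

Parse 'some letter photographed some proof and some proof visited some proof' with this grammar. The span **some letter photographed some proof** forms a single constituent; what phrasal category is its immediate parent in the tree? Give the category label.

[S [S [NP [Det some] [N letter]] [VP [V photographed] [NP [Det some] [N proof]]]] [Conj and] [S [NP [Det some] [N proof]] [VP [V visited] [NP [Det some] [N proof]]]]]
The span 'some letter photographed some proof' is the S node built by S → NP VP.
Its mother is the S built by S → S Conj S.

S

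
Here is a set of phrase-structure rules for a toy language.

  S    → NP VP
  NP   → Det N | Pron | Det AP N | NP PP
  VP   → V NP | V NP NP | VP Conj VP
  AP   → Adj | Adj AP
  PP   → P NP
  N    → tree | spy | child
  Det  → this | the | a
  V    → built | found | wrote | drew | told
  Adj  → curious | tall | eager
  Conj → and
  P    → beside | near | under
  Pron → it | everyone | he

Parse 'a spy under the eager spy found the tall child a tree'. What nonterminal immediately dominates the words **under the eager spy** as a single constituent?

PP

[S [NP [NP [Det a] [N spy]] [PP [P under] [NP [Det the] [AP [Adj eager]] [N spy]]]] [VP [V found] [NP [Det the] [AP [Adj tall]] [N child]] [NP [Det a] [N tree]]]]
The span 'under the eager spy' is the PP node built by PP → P NP.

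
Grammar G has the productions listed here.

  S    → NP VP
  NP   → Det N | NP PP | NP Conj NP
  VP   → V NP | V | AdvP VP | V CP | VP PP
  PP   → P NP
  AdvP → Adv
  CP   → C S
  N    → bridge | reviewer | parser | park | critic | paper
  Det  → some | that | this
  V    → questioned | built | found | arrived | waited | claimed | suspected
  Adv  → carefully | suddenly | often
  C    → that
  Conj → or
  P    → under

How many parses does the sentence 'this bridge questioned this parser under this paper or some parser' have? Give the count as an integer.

Two of the 3 distinct bracketings:
[S [NP [Det this] [N bridge]] [VP [V questioned] [NP [NP [Det this] [N parser]] [PP [P under] [NP [NP [Det this] [N paper]] [Conj or] [NP [Det some] [N parser]]]]]]]
[S [NP [Det this] [N bridge]] [VP [V questioned] [NP [NP [NP [Det this] [N parser]] [PP [P under] [NP [Det this] [N paper]]]] [Conj or] [NP [Det some] [N parser]]]]]
The trees differ in how a recursive rule is bracketed over the same span.

3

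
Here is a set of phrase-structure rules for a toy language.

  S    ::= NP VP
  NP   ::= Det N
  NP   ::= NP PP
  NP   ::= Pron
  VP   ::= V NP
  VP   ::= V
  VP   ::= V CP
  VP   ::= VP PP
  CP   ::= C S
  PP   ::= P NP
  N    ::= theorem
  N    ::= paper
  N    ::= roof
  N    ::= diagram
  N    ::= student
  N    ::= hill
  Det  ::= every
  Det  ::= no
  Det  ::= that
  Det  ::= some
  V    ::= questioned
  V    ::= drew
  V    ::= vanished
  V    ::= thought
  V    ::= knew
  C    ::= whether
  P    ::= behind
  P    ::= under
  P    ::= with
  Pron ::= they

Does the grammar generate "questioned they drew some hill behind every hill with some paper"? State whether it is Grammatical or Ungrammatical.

For S → NP VP, no prefix of the string parses as an NP.

Ungrammatical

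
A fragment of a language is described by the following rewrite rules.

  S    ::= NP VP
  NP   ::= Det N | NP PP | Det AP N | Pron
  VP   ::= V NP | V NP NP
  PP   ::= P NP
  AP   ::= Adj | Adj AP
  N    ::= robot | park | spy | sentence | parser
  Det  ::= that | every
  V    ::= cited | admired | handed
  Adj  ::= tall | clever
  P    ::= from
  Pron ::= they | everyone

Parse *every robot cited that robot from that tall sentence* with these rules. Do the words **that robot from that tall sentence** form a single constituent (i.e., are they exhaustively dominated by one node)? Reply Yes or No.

Yes

[S [NP [Det every] [N robot]] [VP [V cited] [NP [NP [Det that] [N robot]] [PP [P from] [NP [Det that] [AP [Adj tall]] [N sentence]]]]]]
The words 'that robot from that tall sentence' are exhaustively dominated by a single NP node (built by NP → NP PP), so they form a constituent.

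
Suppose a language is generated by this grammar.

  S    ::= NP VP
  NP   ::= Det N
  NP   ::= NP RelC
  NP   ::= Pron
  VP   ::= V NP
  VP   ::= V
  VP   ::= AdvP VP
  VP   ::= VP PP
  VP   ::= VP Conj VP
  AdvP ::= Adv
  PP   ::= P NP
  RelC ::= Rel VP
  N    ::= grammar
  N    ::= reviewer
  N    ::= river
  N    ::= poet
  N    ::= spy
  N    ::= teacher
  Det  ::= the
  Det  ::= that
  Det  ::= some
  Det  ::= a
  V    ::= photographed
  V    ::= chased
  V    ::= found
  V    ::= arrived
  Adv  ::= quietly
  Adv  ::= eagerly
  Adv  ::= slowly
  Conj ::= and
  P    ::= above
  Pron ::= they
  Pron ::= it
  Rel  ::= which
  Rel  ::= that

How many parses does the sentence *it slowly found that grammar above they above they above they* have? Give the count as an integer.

Two of the 4 distinct bracketings:
[S [NP [Pron it]] [VP [AdvP [Adv slowly]] [VP [VP [VP [VP [V found] [NP [Det that] [N grammar]]] [PP [P above] [NP [Pron they]]]] [PP [P above] [NP [Pron they]]]] [PP [P above] [NP [Pron they]]]]]]
[S [NP [Pron it]] [VP [VP [AdvP [Adv slowly]] [VP [VP [VP [V found] [NP [Det that] [N grammar]]] [PP [P above] [NP [Pron they]]]] [PP [P above] [NP [Pron they]]]]] [PP [P above] [NP [Pron they]]]]]
The trees differ in how a recursive rule is bracketed over the same span.

4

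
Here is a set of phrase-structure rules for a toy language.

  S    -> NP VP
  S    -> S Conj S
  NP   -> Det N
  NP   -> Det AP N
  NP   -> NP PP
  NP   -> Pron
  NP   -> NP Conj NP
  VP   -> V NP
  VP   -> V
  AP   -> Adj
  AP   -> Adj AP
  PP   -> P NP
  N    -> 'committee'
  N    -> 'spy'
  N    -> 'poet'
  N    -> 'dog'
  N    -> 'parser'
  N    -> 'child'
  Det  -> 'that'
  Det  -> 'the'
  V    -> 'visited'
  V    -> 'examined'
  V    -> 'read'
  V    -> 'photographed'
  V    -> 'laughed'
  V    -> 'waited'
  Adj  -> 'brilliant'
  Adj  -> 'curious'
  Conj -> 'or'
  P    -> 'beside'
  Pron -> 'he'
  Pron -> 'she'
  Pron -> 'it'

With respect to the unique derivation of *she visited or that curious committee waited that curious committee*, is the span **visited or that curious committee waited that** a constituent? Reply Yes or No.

[S [S [NP [Pron she]] [VP [V visited]]] [Conj or] [S [NP [Det that] [AP [Adj curious]] [N committee]] [VP [V waited] [NP [Det that] [AP [Adj curious]] [N committee]]]]]
The smallest constituent containing 'visited or that curious committee waited that' is the S spanning 'she visited or that curious committee waited that curious committee'; no single node in the tree dominates exactly the given words.

No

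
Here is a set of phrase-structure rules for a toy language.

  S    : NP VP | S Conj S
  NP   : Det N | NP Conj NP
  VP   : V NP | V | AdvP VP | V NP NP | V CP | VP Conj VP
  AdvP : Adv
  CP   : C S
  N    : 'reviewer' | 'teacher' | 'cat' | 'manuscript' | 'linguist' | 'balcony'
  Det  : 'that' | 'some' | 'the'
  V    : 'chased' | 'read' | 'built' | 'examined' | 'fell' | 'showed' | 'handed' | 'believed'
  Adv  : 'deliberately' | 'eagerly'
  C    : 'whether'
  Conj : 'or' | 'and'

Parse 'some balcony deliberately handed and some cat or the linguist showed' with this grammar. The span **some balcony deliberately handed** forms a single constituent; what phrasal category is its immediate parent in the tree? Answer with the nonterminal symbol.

[S [S [NP [Det some] [N balcony]] [VP [AdvP [Adv deliberately]] [VP [V handed]]]] [Conj and] [S [NP [NP [Det some] [N cat]] [Conj or] [NP [Det the] [N linguist]]] [VP [V showed]]]]
The span 'some balcony deliberately handed' is the S node built by S → NP VP.
Its mother is the S built by S → S Conj S.

S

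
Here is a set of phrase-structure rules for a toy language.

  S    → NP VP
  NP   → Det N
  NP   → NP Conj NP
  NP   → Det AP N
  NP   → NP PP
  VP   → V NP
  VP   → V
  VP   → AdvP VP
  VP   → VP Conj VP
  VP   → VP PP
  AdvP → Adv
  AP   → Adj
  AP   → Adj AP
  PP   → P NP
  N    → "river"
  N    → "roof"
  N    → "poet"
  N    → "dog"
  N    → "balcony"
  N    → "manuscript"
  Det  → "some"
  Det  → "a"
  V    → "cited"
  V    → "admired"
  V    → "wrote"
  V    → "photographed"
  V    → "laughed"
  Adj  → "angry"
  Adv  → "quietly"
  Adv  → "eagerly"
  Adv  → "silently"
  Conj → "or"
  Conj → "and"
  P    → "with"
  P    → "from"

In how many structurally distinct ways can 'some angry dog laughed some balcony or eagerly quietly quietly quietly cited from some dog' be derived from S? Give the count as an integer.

6

Two of the 6 distinct bracketings:
[S [NP [Det some] [AP [Adj angry]] [N dog]] [VP [VP [V laughed] [NP [Det some] [N balcony]]] [Conj or] [VP [AdvP [Adv eagerly]] [VP [AdvP [Adv quietly]] [VP [AdvP [Adv quietly]] [VP [AdvP [Adv quietly]] [VP [VP [V cited]] [PP [P from] [NP [Det some] [N dog]]]]]]]]]]
[S [NP [Det some] [AP [Adj angry]] [N dog]] [VP [VP [V laughed] [NP [Det some] [N balcony]]] [Conj or] [VP [AdvP [Adv eagerly]] [VP [AdvP [Adv quietly]] [VP [AdvP [Adv quietly]] [VP [VP [AdvP [Adv quietly]] [VP [V cited]]] [PP [P from] [NP [Det some] [N dog]]]]]]]]]
The trees differ in how a recursive rule is bracketed over the same span.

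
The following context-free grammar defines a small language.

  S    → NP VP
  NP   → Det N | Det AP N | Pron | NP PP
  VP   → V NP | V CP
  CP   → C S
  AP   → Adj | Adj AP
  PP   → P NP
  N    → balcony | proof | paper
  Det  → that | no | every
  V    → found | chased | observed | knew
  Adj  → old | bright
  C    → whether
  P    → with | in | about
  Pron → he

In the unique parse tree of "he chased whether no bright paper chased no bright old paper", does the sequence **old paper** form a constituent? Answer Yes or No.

[S [NP [Pron he]] [VP [V chased] [CP [C whether] [S [NP [Det no] [AP [Adj bright]] [N paper]] [VP [V chased] [NP [Det no] [AP [Adj bright] [AP [Adj old]]] [N paper]]]]]]]
The smallest constituent containing 'old paper' is the NP spanning 'no bright old paper'; no single node in the tree dominates exactly the given words.

No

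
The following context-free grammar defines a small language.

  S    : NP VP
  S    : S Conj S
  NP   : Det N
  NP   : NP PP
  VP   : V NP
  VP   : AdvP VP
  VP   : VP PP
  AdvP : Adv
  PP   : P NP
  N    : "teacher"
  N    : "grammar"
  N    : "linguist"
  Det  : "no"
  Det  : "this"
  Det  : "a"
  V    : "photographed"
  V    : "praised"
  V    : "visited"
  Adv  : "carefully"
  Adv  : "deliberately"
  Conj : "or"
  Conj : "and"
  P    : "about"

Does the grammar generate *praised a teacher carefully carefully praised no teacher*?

Ungrammatical

For S → NP VP, no prefix of the string parses as an NP. The alternative S rule S → S Conj S likewise has no satisfying split.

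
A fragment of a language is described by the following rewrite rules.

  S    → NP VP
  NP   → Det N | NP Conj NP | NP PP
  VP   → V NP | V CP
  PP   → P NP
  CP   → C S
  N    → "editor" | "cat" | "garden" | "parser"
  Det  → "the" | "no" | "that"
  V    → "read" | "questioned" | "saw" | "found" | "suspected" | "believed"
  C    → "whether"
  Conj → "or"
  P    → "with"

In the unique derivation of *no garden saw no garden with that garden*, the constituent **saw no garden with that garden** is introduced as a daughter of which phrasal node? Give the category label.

S
  NP
    Det: no
    N: garden
  VP
    V: saw
    NP
      NP
        Det: no
        N: garden
      PP
        P: with
        NP
          Det: that
          N: garden
The span 'saw no garden with that garden' is the VP node built by VP → V NP.
Its mother is the S built by S → NP VP.

S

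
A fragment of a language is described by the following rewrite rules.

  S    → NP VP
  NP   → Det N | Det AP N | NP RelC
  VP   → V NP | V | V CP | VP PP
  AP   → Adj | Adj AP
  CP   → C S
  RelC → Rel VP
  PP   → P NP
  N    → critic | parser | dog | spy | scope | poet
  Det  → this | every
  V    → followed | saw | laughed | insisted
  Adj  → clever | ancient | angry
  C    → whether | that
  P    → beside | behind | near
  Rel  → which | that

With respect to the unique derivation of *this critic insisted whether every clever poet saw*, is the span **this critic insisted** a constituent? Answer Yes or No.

[S [NP [Det this] [N critic]] [VP [V insisted] [CP [C whether] [S [NP [Det every] [AP [Adj clever]] [N poet]] [VP [V saw]]]]]]
The smallest constituent containing 'this critic insisted' is the S spanning 'this critic insisted whether every clever poet saw'; no single node in the tree dominates exactly the given words.

No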